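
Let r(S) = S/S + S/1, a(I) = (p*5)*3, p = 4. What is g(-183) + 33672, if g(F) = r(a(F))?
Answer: 33733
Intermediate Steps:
a(I) = 60 (a(I) = (4*5)*3 = 20*3 = 60)
r(S) = 1 + S (r(S) = 1 + S*1 = 1 + S)
g(F) = 61 (g(F) = 1 + 60 = 61)
g(-183) + 33672 = 61 + 33672 = 33733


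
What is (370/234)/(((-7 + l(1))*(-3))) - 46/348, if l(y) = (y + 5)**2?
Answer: -3061/20358 ≈ -0.15036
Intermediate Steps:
l(y) = (5 + y)**2
(370/234)/(((-7 + l(1))*(-3))) - 46/348 = (370/234)/(((-7 + (5 + 1)**2)*(-3))) - 46/348 = (370*(1/234))/(((-7 + 6**2)*(-3))) - 46*1/348 = 185/(117*(((-7 + 36)*(-3)))) - 23/174 = 185/(117*((29*(-3)))) - 23/174 = (185/117)/(-87) - 23/174 = (185/117)*(-1/87) - 23/174 = -185/10179 - 23/174 = -3061/20358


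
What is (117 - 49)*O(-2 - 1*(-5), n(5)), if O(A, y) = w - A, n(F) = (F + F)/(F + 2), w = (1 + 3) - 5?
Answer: -272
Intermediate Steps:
w = -1 (w = 4 - 5 = -1)
n(F) = 2*F/(2 + F) (n(F) = (2*F)/(2 + F) = 2*F/(2 + F))
O(A, y) = -1 - A
(117 - 49)*O(-2 - 1*(-5), n(5)) = (117 - 49)*(-1 - (-2 - 1*(-5))) = 68*(-1 - (-2 + 5)) = 68*(-1 - 1*3) = 68*(-1 - 3) = 68*(-4) = -272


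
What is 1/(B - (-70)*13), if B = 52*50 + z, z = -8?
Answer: 1/3502 ≈ 0.00028555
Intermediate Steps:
B = 2592 (B = 52*50 - 8 = 2600 - 8 = 2592)
1/(B - (-70)*13) = 1/(2592 - (-70)*13) = 1/(2592 - 1*(-910)) = 1/(2592 + 910) = 1/3502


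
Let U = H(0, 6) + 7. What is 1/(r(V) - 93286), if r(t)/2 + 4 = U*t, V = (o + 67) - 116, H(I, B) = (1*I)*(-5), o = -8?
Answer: -1/94092 ≈ -1.0628e-5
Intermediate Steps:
H(I, B) = -5*I (H(I, B) = I*(-5) = -5*I)
U = 7 (U = -5*0 + 7 = 0 + 7 = 7)
V = -57 (V = (-8 + 67) - 116 = 59 - 116 = -57)
r(t) = -8 + 14*t (r(t) = -8 + 2*(7*t) = -8 + 14*t)
1/(r(V) - 93286) = 1/((-8 + 14*(-57)) - 93286) = 1/((-8 - 798) - 93286) = 1/(-806 - 93286) = 1/(-94092) = -1/94092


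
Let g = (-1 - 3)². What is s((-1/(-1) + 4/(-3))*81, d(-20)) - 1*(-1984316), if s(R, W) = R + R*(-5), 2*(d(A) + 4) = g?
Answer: 1984424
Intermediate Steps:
g = 16 (g = (-4)² = 16)
d(A) = 4 (d(A) = -4 + (½)*16 = -4 + 8 = 4)
s(R, W) = -4*R (s(R, W) = R - 5*R = -4*R)
s((-1/(-1) + 4/(-3))*81, d(-20)) - 1*(-1984316) = -4*(-1/(-1) + 4/(-3))*81 - 1*(-1984316) = -4*(-1*(-1) + 4*(-⅓))*81 + 1984316 = -4*(1 - 4/3)*81 + 1984316 = -(-4)*81/3 + 1984316 = -4*(-27) + 1984316 = 108 + 1984316 = 1984424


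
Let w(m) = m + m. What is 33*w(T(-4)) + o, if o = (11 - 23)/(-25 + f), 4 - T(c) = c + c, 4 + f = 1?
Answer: 5547/7 ≈ 792.43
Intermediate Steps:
f = -3 (f = -4 + 1 = -3)
T(c) = 4 - 2*c (T(c) = 4 - (c + c) = 4 - 2*c)
w(m) = 2*m
o = 3/7 (o = (11 - 23)/(-25 - 3) = -12/(-28) = -12*(-1/28) = 3/7 ≈ 0.42857)
33*w(T(-4)) + o = 33*(2*(4 - 2*(-4))) + 3/7 = 33*(2*(4 + 8)) + 3/7 = 33*(2*12) + 3/7 = 33*24 + 3/7 = 792 + 3/7 = 5547/7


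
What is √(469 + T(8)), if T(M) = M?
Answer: 3*√53 ≈ 21.840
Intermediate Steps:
√(469 + T(8)) = √(469 + 8) = √477 = 3*√53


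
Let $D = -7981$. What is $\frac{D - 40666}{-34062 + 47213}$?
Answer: $- \frac{48647}{13151} \approx -3.6991$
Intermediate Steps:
$\frac{D - 40666}{-34062 + 47213} = \frac{-7981 - 40666}{-34062 + 47213} = - \frac{48647}{13151}$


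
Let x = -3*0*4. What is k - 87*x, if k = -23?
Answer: -23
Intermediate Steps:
x = 0 (x = 0*4 = 0)
k - 87*x = -23 - 87*0 = -23 + 0 = -23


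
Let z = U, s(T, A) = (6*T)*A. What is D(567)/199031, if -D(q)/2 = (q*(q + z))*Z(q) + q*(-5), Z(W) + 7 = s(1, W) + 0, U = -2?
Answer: -310743540/28433 ≈ -10929.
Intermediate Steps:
s(T, A) = 6*A*T
z = -2
Z(W) = -7 + 6*W (Z(W) = -7 + (6*W*1 + 0) = -7 + (6*W + 0) = -7 + 6*W)
D(q) = 10*q - 2*q*(-7 + 6*q)*(-2 + q) (D(q) = -2*((q*(q - 2))*(-7 + 6*q) + q*(-5)) = -2*((q*(-2 + q))*(-7 + 6*q) - 5*q) = -2*(q*(-7 + 6*q)*(-2 + q) - 5*q) = -2*(-5*q + q*(-7 + 6*q)*(-2 + q)) = 10*q - 2*q*(-7 + 6*q)*(-2 + q))
D(567)/199031 = (2*567*(-9 - 6*567**2 + 19*567))/199031 = (2*567*(-9 - 6*321489 + 10773))*(1/199031) = (2*567*(-9 - 1928934 + 10773))*(1/199031) = (2*567*(-1918170))*(1/199031) = -2175204780*1/199031 = -310743540/28433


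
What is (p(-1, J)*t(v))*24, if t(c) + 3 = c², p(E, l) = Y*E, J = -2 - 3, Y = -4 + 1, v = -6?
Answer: 2376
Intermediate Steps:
Y = -3
J = -5
p(E, l) = -3*E
t(c) = -3 + c²
(p(-1, J)*t(v))*24 = ((-3*(-1))*(-3 + (-6)²))*24 = (3*(-3 + 36))*24 = (3*33)*24 = 99*24 = 2376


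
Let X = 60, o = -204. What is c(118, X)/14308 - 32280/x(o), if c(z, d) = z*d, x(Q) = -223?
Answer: 115860270/797671 ≈ 145.25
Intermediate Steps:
c(z, d) = d*z
c(118, X)/14308 - 32280/x(o) = (60*118)/14308 - 32280/(-223) = 7080*(1/14308) - 32280*(-1/223) = 1770/3577 + 32280/223 = 115860270/797671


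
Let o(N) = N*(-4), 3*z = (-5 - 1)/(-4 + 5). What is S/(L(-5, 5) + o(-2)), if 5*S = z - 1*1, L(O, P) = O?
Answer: -⅕ ≈ -0.20000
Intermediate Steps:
z = -2 (z = ((-5 - 1)/(-4 + 5))/3 = (-6/1)/3 = (-6*1)/3 = (⅓)*(-6) = -2)
o(N) = -4*N
S = -⅗ (S = (-2 - 1*1)/5 = (-2 - 1)/5 = (⅕)*(-3) = -⅗ ≈ -0.60000)
S/(L(-5, 5) + o(-2)) = -3/(5*(-5 - 4*(-2))) = -3/(5*(-5 + 8)) = -⅗/3 = -⅗*⅓ = -⅕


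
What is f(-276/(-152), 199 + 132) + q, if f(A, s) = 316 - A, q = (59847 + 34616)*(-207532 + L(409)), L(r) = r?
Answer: -743487466123/38 ≈ -1.9565e+10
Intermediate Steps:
q = -19565459949 (q = (59847 + 34616)*(-207532 + 409) = 94463*(-207123) = -19565459949)
f(-276/(-152), 199 + 132) + q = (316 - (-276)/(-152)) - 19565459949 = (316 - (-276)*(-1)/152) - 19565459949 = (316 - 1*69/38) - 19565459949 = (316 - 69/38) - 19565459949 = 11939/38 - 19565459949 = -743487466123/38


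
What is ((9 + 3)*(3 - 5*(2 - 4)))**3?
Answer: 3796416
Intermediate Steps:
((9 + 3)*(3 - 5*(2 - 4)))**3 = (12*(3 - 5*(-2)))**3 = (12*(3 + 10))**3 = (12*13)**3 = 156**3 = 3796416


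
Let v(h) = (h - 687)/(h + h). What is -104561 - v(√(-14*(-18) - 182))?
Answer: -209123/2 + 687*√70/140 ≈ -1.0452e+5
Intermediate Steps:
v(h) = (-687 + h)/(2*h) (v(h) = (-687 + h)/((2*h)) = (-687 + h)*(1/(2*h)) = (-687 + h)/(2*h))
-104561 - v(√(-14*(-18) - 182)) = -104561 - (-687 + √(-14*(-18) - 182))/(2*(√(-14*(-18) - 182))) = -104561 - (-687 + √(252 - 182))/(2*(√(252 - 182))) = -104561 - (-687 + √70)/(2*(√70)) = -104561 - √70/70*(-687 + √70)/2 = -104561 - √70*(-687 + √70)/140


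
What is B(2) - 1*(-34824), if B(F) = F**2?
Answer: 34828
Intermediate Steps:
B(2) - 1*(-34824) = 2**2 - 1*(-34824) = 4 + 34824 = 34828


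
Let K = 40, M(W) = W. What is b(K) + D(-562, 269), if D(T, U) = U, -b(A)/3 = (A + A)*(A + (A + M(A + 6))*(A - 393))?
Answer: 7276589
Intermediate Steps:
b(A) = -6*A*(A + (-393 + A)*(6 + 2*A)) (b(A) = -3*(A + A)*(A + (A + (A + 6))*(A - 393)) = -3*2*A*(A + (A + (6 + A))*(-393 + A)) = -3*2*A*(A + (6 + 2*A)*(-393 + A)) = -3*2*A*(A + (-393 + A)*(6 + 2*A)) = -6*A*(A + (-393 + A)*(6 + 2*A)))
b(K) + D(-562, 269) = 6*40*(2358 - 2*40² + 779*40) + 269 = 6*40*(2358 - 2*1600 + 31160) + 269 = 6*40*(2358 - 3200 + 31160) + 269 = 6*40*30318 + 269 = 7276320 + 269 = 7276589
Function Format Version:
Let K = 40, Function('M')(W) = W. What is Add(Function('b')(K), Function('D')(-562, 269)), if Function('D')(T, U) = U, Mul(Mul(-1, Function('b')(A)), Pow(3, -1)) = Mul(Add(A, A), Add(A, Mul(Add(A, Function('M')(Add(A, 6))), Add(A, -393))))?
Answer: 7276589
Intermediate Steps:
Function('b')(A) = Mul(-6, A, Add(A, Mul(Add(-393, A), Add(6, Mul(2, A))))) (Function('b')(A) = Mul(-3, Mul(Add(A, A), Add(A, Mul(Add(A, Add(A, 6)), Add(A, -393))))) = Mul(-3, Mul(Mul(2, A), Add(A, Mul(Add(A, Add(6, A)), Add(-393, A))))) = Mul(-3, Mul(Mul(2, A), Add(A, Mul(Add(6, Mul(2, A)), Add(-393, A))))) = Mul(-3, Mul(Mul(2, A), Add(A, Mul(Add(-393, A), Add(6, Mul(2, A)))))) = Mul(-3, Mul(2, A, Add(A, Mul(Add(-393, A), Add(6, Mul(2, A)))))) = Mul(-6, A, Add(A, Mul(Add(-393, A), Add(6, Mul(2, A))))))
Add(Function('b')(K), Function('D')(-562, 269)) = Add(Mul(6, 40, Add(2358, Mul(-2, Pow(40, 2)), Mul(779, 40))), 269) = Add(Mul(6, 40, Add(2358, Mul(-2, 1600), 31160)), 269) = Add(Mul(6, 40, Add(2358, -3200, 31160)), 269) = Add(Mul(6, 40, 30318), 269) = Add(7276320, 269) = 7276589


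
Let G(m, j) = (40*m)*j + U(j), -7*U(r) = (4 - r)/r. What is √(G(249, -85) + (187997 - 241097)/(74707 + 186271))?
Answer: I*√5103404933306675386195/77640955 ≈ 920.11*I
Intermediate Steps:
U(r) = -(4 - r)/(7*r)
G(m, j) = 40*j*m + (-4 + j)/(7*j) (G(m, j) = (40*m)*j + (-4 + j)/(7*j) = 40*j*m + (-4 + j)/(7*j))
√(G(249, -85) + (187997 - 241097)/(74707 + 186271)) = √((⅐)*(-4 - 85 + 280*249*(-85)²)/(-85) + (187997 - 241097)/(74707 + 186271)) = √((⅐)*(-1/85)*(-4 - 85 + 280*249*7225) - 53100/260978) = √((⅐)*(-1/85)*(-4 - 85 + 503727000) - 53100*1/260978) = √((⅐)*(-1/85)*503726911 - 26550/130489) = √(-503726911/595 - 26550/130489) = √(-65730836686729/77640955) = I*√5103404933306675386195/77640955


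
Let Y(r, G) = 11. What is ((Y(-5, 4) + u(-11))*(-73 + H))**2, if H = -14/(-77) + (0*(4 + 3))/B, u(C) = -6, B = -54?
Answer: 16040025/121 ≈ 1.3256e+5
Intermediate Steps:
H = 2/11 (H = -14/(-77) + (0*(4 + 3))/(-54) = -14*(-1/77) + (0*7)*(-1/54) = 2/11 + 0*(-1/54) = 2/11 + 0 = 2/11 ≈ 0.18182)
((Y(-5, 4) + u(-11))*(-73 + H))**2 = ((11 - 6)*(-73 + 2/11))**2 = (5*(-801/11))**2 = (-4005/11)**2 = 16040025/121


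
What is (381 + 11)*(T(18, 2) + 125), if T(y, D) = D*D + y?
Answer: 57624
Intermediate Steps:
T(y, D) = y + D² (T(y, D) = D² + y = y + D²)
(381 + 11)*(T(18, 2) + 125) = (381 + 11)*((18 + 2²) + 125) = 392*((18 + 4) + 125) = 392*(22 + 125) = 392*147 = 57624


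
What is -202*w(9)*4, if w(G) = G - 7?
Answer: -1616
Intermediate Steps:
w(G) = -7 + G
-202*w(9)*4 = -202*(-7 + 9)*4 = -202*2*4 = -404*4 = -1616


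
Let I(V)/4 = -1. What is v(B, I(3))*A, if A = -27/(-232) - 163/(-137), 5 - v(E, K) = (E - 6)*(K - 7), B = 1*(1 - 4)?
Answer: -1951205/15892 ≈ -122.78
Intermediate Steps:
B = -3 (B = 1*(-3) = -3)
I(V) = -4 (I(V) = 4*(-1) = -4)
v(E, K) = 5 - (-7 + K)*(-6 + E) (v(E, K) = 5 - (E - 6)*(K - 7) = 5 - (-6 + E)*(-7 + K) = 5 - (-7 + K)*(-6 + E))
A = 41515/31784 (A = -27*(-1/232) - 163*(-1/137) = 27/232 + 163/137 = 41515/31784 ≈ 1.3062)
v(B, I(3))*A = (-37 + 6*(-4) + 7*(-3) - 1*(-3)*(-4))*(41515/31784) = (-37 - 24 - 21 - 12)*(41515/31784) = -94*41515/31784 = -1951205/15892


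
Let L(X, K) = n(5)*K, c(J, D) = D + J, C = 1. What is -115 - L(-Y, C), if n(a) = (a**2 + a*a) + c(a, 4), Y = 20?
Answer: -174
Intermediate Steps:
n(a) = 4 + a + 2*a**2 (n(a) = (a**2 + a*a) + (4 + a) = (a**2 + a**2) + (4 + a) = 2*a**2 + (4 + a) = 4 + a + 2*a**2)
L(X, K) = 59*K (L(X, K) = (4 + 5 + 2*5**2)*K = (4 + 5 + 2*25)*K = (4 + 5 + 50)*K = 59*K)
-115 - L(-Y, C) = -115 - 59 = -174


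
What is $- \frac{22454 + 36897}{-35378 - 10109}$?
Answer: $\frac{59351}{45487} \approx 1.3048$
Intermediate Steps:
$- \frac{22454 + 36897}{-35378 - 10109} = - \frac{59351}{-45487} = - \frac{59351 \left(-1\right)}{45487} = \left(-1\right) \left(- \frac{59351}{45487}\right) = \frac{59351}{45487}$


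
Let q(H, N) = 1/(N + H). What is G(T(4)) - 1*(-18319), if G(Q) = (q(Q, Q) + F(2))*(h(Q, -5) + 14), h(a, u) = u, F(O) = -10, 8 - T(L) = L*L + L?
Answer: 145829/8 ≈ 18229.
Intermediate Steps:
T(L) = 8 - L - L² (T(L) = 8 - (L*L + L) = 8 - (L² + L) = 8 - (L + L²) = 8 + (-L - L²) = 8 - L - L²)
q(H, N) = 1/(H + N)
G(Q) = -90 + 9/(2*Q) (G(Q) = (1/(Q + Q) - 10)*(-5 + 14) = (1/(2*Q) - 10)*9 = (-10 + 1/(2*Q))*9 = -90 + 9/(2*Q))
G(T(4)) - 1*(-18319) = (-90 + 9/(2*(8 - 1*4 - 1*4²))) - 1*(-18319) = (-90 + 9/(2*(8 - 4 - 1*16))) + 18319 = (-90 + 9/(2*(8 - 4 - 16))) + 18319 = (-90 + (9/2)/(-12)) + 18319 = (-90 + (9/2)*(-1/12)) + 18319 = (-90 - 3/8) + 18319 = -723/8 + 18319 = 145829/8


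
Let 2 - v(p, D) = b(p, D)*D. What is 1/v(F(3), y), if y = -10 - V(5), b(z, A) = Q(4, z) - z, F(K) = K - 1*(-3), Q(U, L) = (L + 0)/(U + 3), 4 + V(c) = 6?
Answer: -7/418 ≈ -0.016746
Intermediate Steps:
V(c) = 2 (V(c) = -4 + 6 = 2)
Q(U, L) = L/(3 + U)
F(K) = 3 + K (F(K) = K + 3 = 3 + K)
b(z, A) = -6*z/7 (b(z, A) = z/(3 + 4) - z = z/7 - z = -6*z/7)
y = -12 (y = -10 - 1*2 = -10 - 2 = -12)
v(p, D) = 2 + 6*D*p/7 (v(p, D) = 2 - (-6*p/7)*D = 2 - (-6)*D*p/7 = 2 + 6*D*p/7)
1/v(F(3), y) = 1/(2 + (6/7)*(-12)*(3 + 3)) = 1/(2 + (6/7)*(-12)*6) = 1/(2 - 432/7) = 1/(-418/7) = -7/418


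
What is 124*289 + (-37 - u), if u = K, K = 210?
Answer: 35589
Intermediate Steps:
u = 210
124*289 + (-37 - u) = 124*289 + (-37 - 1*210) = 35836 + (-37 - 210) = 35836 - 247 = 35589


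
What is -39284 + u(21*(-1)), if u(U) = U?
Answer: -39305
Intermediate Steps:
-39284 + u(21*(-1)) = -39284 + 21*(-1) = -39284 - 21 = -39305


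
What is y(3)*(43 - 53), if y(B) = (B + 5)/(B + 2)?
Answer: -16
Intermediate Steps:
y(B) = (5 + B)/(2 + B)
y(3)*(43 - 53) = ((5 + 3)/(2 + 3))*(43 - 53) = (8/5)*(-10) = -16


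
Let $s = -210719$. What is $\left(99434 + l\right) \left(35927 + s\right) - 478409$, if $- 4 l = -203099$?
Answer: $-26255766239$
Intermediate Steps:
$l = \frac{203099}{4}$ ($l = \left(- \frac{1}{4}\right) \left(-203099\right) = \frac{203099}{4} \approx 50775.0$)
$\left(99434 + l\right) \left(35927 + s\right) - 478409 = \left(99434 + \frac{203099}{4}\right) \left(35927 - 210719\right) - 478409 = \frac{600835}{4} \left(-174792\right) - 478409 = -26255287830 - 478409 = -26255766239$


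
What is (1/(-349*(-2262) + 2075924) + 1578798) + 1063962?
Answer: 7572464079121/2865362 ≈ 2.6428e+6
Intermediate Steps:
(1/(-349*(-2262) + 2075924) + 1578798) + 1063962 = (1/(789438 + 2075924) + 1578798) + 1063962 = (1/2865362 + 1578798) + 1063962 = 4523827794877/2865362 + 1063962 = 7572464079121/2865362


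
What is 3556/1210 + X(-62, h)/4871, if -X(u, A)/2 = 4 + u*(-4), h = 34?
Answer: 8355718/2946955 ≈ 2.8354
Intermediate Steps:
X(u, A) = -8 + 8*u (X(u, A) = -2*(4 + u*(-4)) = -2*(4 - 4*u) = -8 + 8*u)
3556/1210 + X(-62, h)/4871 = 3556/1210 + (-8 + 8*(-62))/4871 = 3556*(1/1210) + (-8 - 496)*(1/4871) = 1778/605 - 504*1/4871 = 1778/605 - 504/4871 = 8355718/2946955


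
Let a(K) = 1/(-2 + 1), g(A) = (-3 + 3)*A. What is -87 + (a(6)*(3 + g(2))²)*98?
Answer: -969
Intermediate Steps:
g(A) = 0 (g(A) = 0*A = 0)
a(K) = -1 (a(K) = 1/(-1) = -1)
-87 + (a(6)*(3 + g(2))²)*98 = -87 - (3 + 0)²*98 = -87 - 1*3²*98 = -87 - 1*9*98 = -87 - 9*98 = -87 - 882 = -969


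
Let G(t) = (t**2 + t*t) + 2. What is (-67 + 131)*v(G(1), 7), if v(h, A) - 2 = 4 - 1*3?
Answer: 192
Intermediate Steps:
G(t) = 2 + 2*t**2 (G(t) = (t**2 + t**2) + 2 = 2*t**2 + 2 = 2 + 2*t**2)
v(h, A) = 3 (v(h, A) = 2 + (4 - 1*3) = 2 + (4 - 3) = 2 + 1 = 3)
(-67 + 131)*v(G(1), 7) = (-67 + 131)*3 = 64*3 = 192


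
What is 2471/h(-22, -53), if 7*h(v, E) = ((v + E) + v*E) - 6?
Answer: 2471/155 ≈ 15.942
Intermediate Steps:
h(v, E) = -6/7 + E/7 + v/7 + E*v/7 (h(v, E) = (((v + E) + v*E) - 6)/7 = (((E + v) + E*v) - 6)/7 = ((E + v + E*v) - 6)/7 = (-6 + E + v + E*v)/7 = -6/7 + E/7 + v/7 + E*v/7)
2471/h(-22, -53) = 2471/(-6/7 + (⅐)*(-53) + (⅐)*(-22) + (⅐)*(-53)*(-22)) = 2471/(-6/7 - 53/7 - 22/7 + 1166/7) = 2471/155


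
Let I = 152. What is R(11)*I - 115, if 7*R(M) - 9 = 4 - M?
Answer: -501/7 ≈ -71.571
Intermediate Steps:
R(M) = 13/7 - M/7 (R(M) = 9/7 + (4 - M)/7 = 9/7 + (4/7 - M/7) = 13/7 - M/7)
R(11)*I - 115 = (13/7 - ⅐*11)*152 - 115 = (13/7 - 11/7)*152 - 115 = (2/7)*152 - 115 = 304/7 - 115 = -501/7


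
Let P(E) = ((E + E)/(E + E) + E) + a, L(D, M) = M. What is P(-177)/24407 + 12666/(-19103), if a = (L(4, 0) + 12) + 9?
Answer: -312100027/466246921 ≈ -0.66939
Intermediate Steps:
a = 21 (a = (0 + 12) + 9 = 12 + 9 = 21)
P(E) = 22 + E (P(E) = ((E + E)/(E + E) + E) + 21 = ((2*E)/((2*E)) + E) + 21 = ((2*E)*(1/(2*E)) + E) + 21 = (1 + E) + 21 = 22 + E)
P(-177)/24407 + 12666/(-19103) = (22 - 177)/24407 + 12666/(-19103) = -155*1/24407 + 12666*(-1/19103) = -155/24407 - 12666/19103 = -312100027/466246921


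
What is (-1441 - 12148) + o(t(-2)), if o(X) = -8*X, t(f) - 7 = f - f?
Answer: -13645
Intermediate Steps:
t(f) = 7 (t(f) = 7 + (f - f) = 7 + 0 = 7)
(-1441 - 12148) + o(t(-2)) = (-1441 - 12148) - 8*7 = -13589 - 56 = -13645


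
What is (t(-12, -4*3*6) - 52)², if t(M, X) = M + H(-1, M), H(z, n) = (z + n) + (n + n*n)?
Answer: 3025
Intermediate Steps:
H(z, n) = z + n² + 2*n (H(z, n) = (n + z) + (n + n²) = z + n² + 2*n)
t(M, X) = -1 + M² + 3*M (t(M, X) = M + (-1 + M² + 2*M) = -1 + M² + 3*M)
(t(-12, -4*3*6) - 52)² = ((-1 + (-12)² + 3*(-12)) - 52)² = ((-1 + 144 - 36) - 52)² = (107 - 52)² = 55² = 3025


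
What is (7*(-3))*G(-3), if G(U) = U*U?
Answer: -189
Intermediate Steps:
G(U) = U**2
(7*(-3))*G(-3) = (7*(-3))*(-3)**2 = -21*9 = -189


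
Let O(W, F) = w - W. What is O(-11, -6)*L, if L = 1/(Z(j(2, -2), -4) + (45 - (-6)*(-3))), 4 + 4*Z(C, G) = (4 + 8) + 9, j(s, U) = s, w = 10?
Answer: 84/125 ≈ 0.67200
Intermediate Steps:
O(W, F) = 10 - W
Z(C, G) = 17/4 (Z(C, G) = -1 + ((4 + 8) + 9)/4 = -1 + (12 + 9)/4 = -1 + (¼)*21 = -1 + 21/4 = 17/4)
L = 4/125 (L = 1/(17/4 + (45 - (-6)*(-3))) = 1/(17/4 + (45 - 1*18)) = 1/(17/4 + (45 - 18)) = 1/(17/4 + 27) = 1/(125/4) = 4/125 ≈ 0.032000)
O(-11, -6)*L = (10 - 1*(-11))*(4/125) = (10 + 11)*(4/125) = 21*(4/125) = 84/125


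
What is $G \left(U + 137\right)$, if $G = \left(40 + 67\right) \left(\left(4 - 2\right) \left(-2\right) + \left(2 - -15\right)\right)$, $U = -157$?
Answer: $-27820$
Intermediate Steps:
$G = 1391$ ($G = 107 \left(2 \left(-2\right) + \left(2 + 15\right)\right) = 107 \left(-4 + 17\right) = 107 \cdot 13 = 1391$)
$G \left(U + 137\right) = 1391 \left(-157 + 137\right) = 1391 \left(-20\right) = -27820$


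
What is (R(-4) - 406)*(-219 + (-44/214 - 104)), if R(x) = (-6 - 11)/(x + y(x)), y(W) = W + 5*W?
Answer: 392551633/2996 ≈ 1.3103e+5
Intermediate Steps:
y(W) = 6*W
R(x) = -17/(7*x) (R(x) = (-6 - 11)/(x + 6*x) = -17*1/(7*x) = -17/(7*x))
(R(-4) - 406)*(-219 + (-44/214 - 104)) = (-17/7/(-4) - 406)*(-219 + (-44/214 - 104)) = (-17/7*(-1/4) - 406)*(-219 + (-44*1/214 - 104)) = (17/28 - 406)*(-219 + (-22/107 - 104)) = -11351*(-219 - 11150/107)/28 = -11351/28*(-34583/107) = 392551633/2996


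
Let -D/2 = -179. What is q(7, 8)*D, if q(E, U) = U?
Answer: 2864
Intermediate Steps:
D = 358 (D = -2*(-179) = 358)
q(7, 8)*D = 8*358 = 2864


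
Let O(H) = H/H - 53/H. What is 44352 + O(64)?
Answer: 2838539/64 ≈ 44352.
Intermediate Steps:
O(H) = 1 - 53/H
44352 + O(64) = 44352 + (-53 + 64)/64 = 44352 + (1/64)*11 = 44352 + 11/64 = 2838539/64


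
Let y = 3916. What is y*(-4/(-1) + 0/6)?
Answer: 15664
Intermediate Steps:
y*(-4/(-1) + 0/6) = 3916*(-4/(-1) + 0/6) = 3916*(-4*(-1) + 0*(1/6)) = 3916*(4 + 0) = 3916*4 = 15664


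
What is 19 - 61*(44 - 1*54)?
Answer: 629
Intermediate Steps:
19 - 61*(44 - 1*54) = 19 - 61*(44 - 54) = 19 - 61*(-10) = 19 + 610 = 629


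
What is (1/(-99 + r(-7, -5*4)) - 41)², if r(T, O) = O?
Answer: 23814400/14161 ≈ 1681.7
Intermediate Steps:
(1/(-99 + r(-7, -5*4)) - 41)² = (1/(-99 - 5*4) - 41)² = (1/(-99 - 20) - 41)² = (1/(-119) - 41)² = (-1/119 - 41)² = (-4880/119)² = 23814400/14161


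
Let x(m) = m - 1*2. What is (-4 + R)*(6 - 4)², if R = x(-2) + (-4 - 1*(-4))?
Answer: -32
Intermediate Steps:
x(m) = -2 + m (x(m) = m - 2 = -2 + m)
R = -4 (R = (-2 - 2) + (-4 - 1*(-4)) = -4 + (-4 + 4) = -4 + 0 = -4)
(-4 + R)*(6 - 4)² = (-4 - 4)*(6 - 4)² = -8*2² = -8*4 = -32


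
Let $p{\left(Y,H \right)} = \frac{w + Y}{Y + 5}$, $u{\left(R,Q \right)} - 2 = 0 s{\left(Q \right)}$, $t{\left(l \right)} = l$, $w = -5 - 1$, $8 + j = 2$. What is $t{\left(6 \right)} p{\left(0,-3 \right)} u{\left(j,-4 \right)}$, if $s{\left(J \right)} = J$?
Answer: $- \frac{72}{5} \approx -14.4$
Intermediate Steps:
$j = -6$ ($j = -8 + 2 = -6$)
$w = -6$ ($w = -5 - 1 = -6$)
$u{\left(R,Q \right)} = 2$ ($u{\left(R,Q \right)} = 2 + 0 Q = 2 + 0 = 2$)
$p{\left(Y,H \right)} = \frac{-6 + Y}{5 + Y}$ ($p{\left(Y,H \right)} = \frac{-6 + Y}{Y + 5} = \frac{-6 + Y}{5 + Y}$)
$t{\left(6 \right)} p{\left(0,-3 \right)} u{\left(j,-4 \right)} = 6 \frac{-6 + 0}{5 + 0} \cdot 2 = 6 \cdot \frac{1}{5} \left(-6\right) 2 = 6 \left(- \frac{6}{5}\right) 2 = \left(- \frac{36}{5}\right) 2 = - \frac{72}{5}$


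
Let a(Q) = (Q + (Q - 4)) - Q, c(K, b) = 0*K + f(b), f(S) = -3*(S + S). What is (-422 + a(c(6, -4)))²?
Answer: 161604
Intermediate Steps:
f(S) = -6*S
c(K, b) = -6*b (c(K, b) = 0*K - 6*b = 0 - 6*b = -6*b)
a(Q) = -4 + Q (a(Q) = (Q + (-4 + Q)) - Q = (-4 + 2*Q) - Q = -4 + Q)
(-422 + a(c(6, -4)))² = (-422 + (-4 - 6*(-4)))² = (-422 + (-4 + 24))² = (-422 + 20)² = (-402)² = 161604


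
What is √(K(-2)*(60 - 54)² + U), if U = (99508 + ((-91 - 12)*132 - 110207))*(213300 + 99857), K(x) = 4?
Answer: I*√7608149171 ≈ 87225.0*I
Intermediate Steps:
U = -7608149315 (U = (99508 + (-103*132 - 110207))*313157 = (99508 + (-13596 - 110207))*313157 = (99508 - 123803)*313157 = -24295*313157 = -7608149315)
√(K(-2)*(60 - 54)² + U) = √(4*(60 - 54)² - 7608149315) = √(4*6² - 7608149315) = √(4*36 - 7608149315) = √(144 - 7608149315) = √(-7608149171) = I*√7608149171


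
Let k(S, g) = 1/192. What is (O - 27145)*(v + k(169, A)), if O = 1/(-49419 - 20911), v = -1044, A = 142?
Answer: 29436533954569/1038720 ≈ 2.8339e+7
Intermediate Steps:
O = -1/70330 (O = 1/(-70330) = -1/70330 ≈ -1.4219e-5)
k(S, g) = 1/192
(O - 27145)*(v + k(169, A)) = (-1/70330 - 27145)*(-1044 + 1/192) = -1909107851/70330*(-200447/192) = 29436533954569/1038720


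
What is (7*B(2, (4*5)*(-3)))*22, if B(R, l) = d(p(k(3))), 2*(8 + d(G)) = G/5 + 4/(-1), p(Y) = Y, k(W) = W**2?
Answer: -7007/5 ≈ -1401.4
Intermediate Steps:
d(G) = -10 + G/10 (d(G) = -8 + (G/5 + 4/(-1))/2 = -8 + (G*(1/5) + 4*(-1))/2 = -8 + (G/5 - 4)/2 = -8 + (-4 + G/5)/2 = -8 + (-2 + G/10) = -10 + G/10)
B(R, l) = -91/10 (B(R, l) = -10 + (1/10)*3**2 = -10 + (1/10)*9 = -10 + 9/10 = -91/10)
(7*B(2, (4*5)*(-3)))*22 = (7*(-91/10))*22 = -637/10*22 = -7007/5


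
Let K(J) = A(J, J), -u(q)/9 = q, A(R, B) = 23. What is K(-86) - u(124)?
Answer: 1139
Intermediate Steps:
u(q) = -9*q
K(J) = 23
K(-86) - u(124) = 23 - (-9)*124 = 23 - 1*(-1116) = 23 + 1116 = 1139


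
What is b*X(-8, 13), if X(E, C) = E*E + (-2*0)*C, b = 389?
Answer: 24896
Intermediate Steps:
X(E, C) = E² (X(E, C) = E² + 0*C = E² + 0 = E²)
b*X(-8, 13) = 389*(-8)² = 389*64 = 24896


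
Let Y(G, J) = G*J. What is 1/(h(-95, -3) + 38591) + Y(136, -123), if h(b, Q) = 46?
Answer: -646319735/38637 ≈ -16728.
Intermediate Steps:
1/(h(-95, -3) + 38591) + Y(136, -123) = 1/(46 + 38591) + 136*(-123) = 1/38637 - 16728 = -646319735/38637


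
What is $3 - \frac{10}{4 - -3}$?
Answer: $\frac{11}{7} \approx 1.5714$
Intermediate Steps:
$3 - \frac{10}{4 - -3} = 3 - \frac{10}{4 + 3} = 3 - \frac{10}{7} = \frac{11}{7}$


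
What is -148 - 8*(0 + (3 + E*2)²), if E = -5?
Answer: -540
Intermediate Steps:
-148 - 8*(0 + (3 + E*2)²) = -148 - 8*(0 + (3 - 5*2)²) = -148 - 8*(0 + (3 - 10)²) = -148 - 8*(0 + (-7)²) = -148 - 8*(0 + 49) = -148 - 8*49 = -148 - 1*392 = -148 - 392 = -540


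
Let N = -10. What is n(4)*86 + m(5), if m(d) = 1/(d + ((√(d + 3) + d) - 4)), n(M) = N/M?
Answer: -3007/14 - √2/14 ≈ -214.89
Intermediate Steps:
n(M) = -10/M
m(d) = 1/(-4 + √(3 + d) + 2*d) (m(d) = 1/(d + ((√(3 + d) + d) - 4)) = 1/(d + ((d + √(3 + d)) - 4)) = 1/(d + (-4 + d + √(3 + d))) = 1/(-4 + √(3 + d) + 2*d))
n(4)*86 + m(5) = -10/4*86 + 1/(-4 + √(3 + 5) + 2*5) = -10*¼*86 + 1/(-4 + √8 + 10) = -5/2*86 + 1/(-4 + 2*√2 + 10) = -215 + 1/(6 + 2*√2)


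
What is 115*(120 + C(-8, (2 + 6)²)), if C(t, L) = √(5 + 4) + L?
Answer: 21505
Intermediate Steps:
C(t, L) = 3 + L (C(t, L) = √9 + L = 3 + L)
115*(120 + C(-8, (2 + 6)²)) = 115*(120 + (3 + (2 + 6)²)) = 115*(120 + (3 + 8²)) = 115*(120 + (3 + 64)) = 115*(120 + 67) = 115*187 = 21505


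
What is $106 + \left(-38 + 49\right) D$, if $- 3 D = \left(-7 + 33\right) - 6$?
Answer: $\frac{98}{3} \approx 32.667$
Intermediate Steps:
$D = - \frac{20}{3}$ ($D = - \frac{\left(-7 + 33\right) - 6}{3} = - \frac{26 - 6}{3} = \left(- \frac{1}{3}\right) 20 = - \frac{20}{3} \approx -6.6667$)
$106 + \left(-38 + 49\right) D = 106 + \left(-38 + 49\right) \left(- \frac{20}{3}\right) = 106 + 11 \left(- \frac{20}{3}\right) = 106 - \frac{220}{3} = \frac{98}{3}$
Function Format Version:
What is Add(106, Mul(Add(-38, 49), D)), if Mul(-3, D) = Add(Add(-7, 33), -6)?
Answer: Rational(98, 3) ≈ 32.667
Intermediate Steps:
D = Rational(-20, 3) (D = Mul(Rational(-1, 3), Add(Add(-7, 33), -6)) = Mul(Rational(-1, 3), Add(26, -6)) = Mul(Rational(-1, 3), 20) = Rational(-20, 3) ≈ -6.6667)
Add(106, Mul(Add(-38, 49), D)) = Add(106, Mul(Add(-38, 49), Rational(-20, 3))) = Add(106, Mul(11, Rational(-20, 3))) = Add(106, Rational(-220, 3)) = Rational(98, 3)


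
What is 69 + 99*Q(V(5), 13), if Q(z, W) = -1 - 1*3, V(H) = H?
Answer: -327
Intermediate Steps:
Q(z, W) = -4 (Q(z, W) = -1 - 3 = -4)
69 + 99*Q(V(5), 13) = 69 + 99*(-4) = 69 - 396 = -327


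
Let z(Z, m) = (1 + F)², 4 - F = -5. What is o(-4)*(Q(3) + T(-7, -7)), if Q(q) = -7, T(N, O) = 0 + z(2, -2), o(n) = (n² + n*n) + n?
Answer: 2604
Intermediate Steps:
F = 9 (F = 4 - 1*(-5) = 4 + 5 = 9)
z(Z, m) = 100 (z(Z, m) = (1 + 9)² = 10² = 100)
o(n) = n + 2*n² (o(n) = (n² + n²) + n = 2*n² + n = n + 2*n²)
T(N, O) = 100 (T(N, O) = 0 + 100 = 100)
o(-4)*(Q(3) + T(-7, -7)) = (-4*(1 + 2*(-4)))*(-7 + 100) = -4*(1 - 8)*93 = -4*(-7)*93 = 28*93 = 2604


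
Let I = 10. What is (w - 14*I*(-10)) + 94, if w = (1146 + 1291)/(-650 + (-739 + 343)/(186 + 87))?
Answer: 88345541/59282 ≈ 1490.3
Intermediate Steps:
w = -221767/59282 (w = 2437/(-650 - 396/273) = 2437/(-650 - 396*1/273) = 2437/(-650 - 132/91) = 2437/(-59282/91) = 2437*(-91/59282) = -221767/59282 ≈ -3.7409)
(w - 14*I*(-10)) + 94 = (-221767/59282 - 14*10*(-10)) + 94 = (-221767/59282 - 140*(-10)) + 94 = (-221767/59282 + 1400) + 94 = 82773033/59282 + 94 = 88345541/59282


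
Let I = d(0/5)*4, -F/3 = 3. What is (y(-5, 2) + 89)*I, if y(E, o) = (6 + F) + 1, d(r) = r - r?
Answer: 0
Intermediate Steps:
F = -9 (F = -3*3 = -9)
d(r) = 0
I = 0 (I = 0*4 = 0)
y(E, o) = -2 (y(E, o) = (6 - 9) + 1 = -3 + 1 = -2)
(y(-5, 2) + 89)*I = (-2 + 89)*0 = 87*0 = 0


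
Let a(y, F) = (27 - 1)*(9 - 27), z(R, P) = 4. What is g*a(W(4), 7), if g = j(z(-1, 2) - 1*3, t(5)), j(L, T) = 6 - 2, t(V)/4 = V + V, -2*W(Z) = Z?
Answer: -1872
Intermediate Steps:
W(Z) = -Z/2
t(V) = 8*V (t(V) = 4*(V + V) = 4*(2*V) = 8*V)
j(L, T) = 4
a(y, F) = -468 (a(y, F) = 26*(-18) = -468)
g = 4
g*a(W(4), 7) = 4*(-468) = -1872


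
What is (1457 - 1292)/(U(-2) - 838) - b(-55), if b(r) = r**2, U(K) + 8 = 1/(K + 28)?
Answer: -13307833/4399 ≈ -3025.2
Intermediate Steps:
U(K) = -8 + 1/(28 + K) (U(K) = -8 + 1/(K + 28) = -8 + 1/(28 + K))
(1457 - 1292)/(U(-2) - 838) - b(-55) = (1457 - 1292)/((-223 - 8*(-2))/(28 - 2) - 838) - 1*(-55)**2 = 165/((-223 + 16)/26 - 838) - 1*3025 = 165/((1/26)*(-207) - 838) - 3025 = 165/(-207/26 - 838) - 3025 = 165/(-21995/26) - 3025 = 165*(-26/21995) - 3025 = -858/4399 - 3025 = -13307833/4399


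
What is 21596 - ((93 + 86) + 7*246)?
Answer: 19695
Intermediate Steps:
21596 - ((93 + 86) + 7*246) = 21596 - (179 + 1722) = 21596 - 1*1901 = 21596 - 1901 = 19695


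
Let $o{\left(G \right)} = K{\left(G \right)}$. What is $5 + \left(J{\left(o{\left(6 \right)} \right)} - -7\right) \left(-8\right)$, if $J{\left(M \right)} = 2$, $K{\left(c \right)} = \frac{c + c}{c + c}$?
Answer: $-67$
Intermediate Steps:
$K{\left(c \right)} = 1$ ($K{\left(c \right)} = \frac{2 c}{2 c} = 2 c \frac{1}{2 c} = 1$)
$o{\left(G \right)} = 1$
$5 + \left(J{\left(o{\left(6 \right)} \right)} - -7\right) \left(-8\right) = 5 + \left(2 - -7\right) \left(-8\right) = 5 + \left(2 + 7\right) \left(-8\right) = 5 + 9 \left(-8\right) = 5 - 72 = -67$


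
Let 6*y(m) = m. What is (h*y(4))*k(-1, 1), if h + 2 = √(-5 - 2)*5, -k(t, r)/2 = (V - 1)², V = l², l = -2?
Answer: 24 - 60*I*√7 ≈ 24.0 - 158.75*I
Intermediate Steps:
y(m) = m/6
V = 4 (V = (-2)² = 4)
k(t, r) = -18 (k(t, r) = -2*(4 - 1)² = -2*3² = -2*9 = -18)
h = -2 + 5*I*√7 (h = -2 + √(-5 - 2)*5 = -2 + √(-7)*5 = -2 + (I*√7)*5 = -2 + 5*I*√7 ≈ -2.0 + 13.229*I)
(h*y(4))*k(-1, 1) = ((-2 + 5*I*√7)*((⅙)*4))*(-18) = ((-2 + 5*I*√7)*(⅔))*(-18) = (-4/3 + 10*I*√7/3)*(-18) = 24 - 60*I*√7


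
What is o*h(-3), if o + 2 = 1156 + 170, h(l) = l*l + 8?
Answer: 22508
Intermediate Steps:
h(l) = 8 + l**2 (h(l) = l**2 + 8 = 8 + l**2)
o = 1324 (o = -2 + (1156 + 170) = -2 + 1326 = 1324)
o*h(-3) = 1324*(8 + (-3)**2) = 1324*(8 + 9) = 1324*17 = 22508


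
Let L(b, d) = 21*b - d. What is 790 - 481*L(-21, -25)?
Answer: 200886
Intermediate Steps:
L(b, d) = -d + 21*b
790 - 481*L(-21, -25) = 790 - 481*(-1*(-25) + 21*(-21)) = 790 - 481*(25 - 441) = 790 - 481*(-416) = 790 + 200096 = 200886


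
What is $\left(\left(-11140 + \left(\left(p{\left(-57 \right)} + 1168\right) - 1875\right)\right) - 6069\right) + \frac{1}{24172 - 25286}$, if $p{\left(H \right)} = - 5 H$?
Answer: $- \frac{19640935}{1114} \approx -17631.0$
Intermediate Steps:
$\left(\left(-11140 + \left(\left(p{\left(-57 \right)} + 1168\right) - 1875\right)\right) - 6069\right) + \frac{1}{24172 - 25286} = \left(\left(-11140 + \left(\left(\left(-5\right) \left(-57\right) + 1168\right) - 1875\right)\right) - 6069\right) + \frac{1}{24172 - 25286} = \left(\left(-11140 + \left(\left(285 + 1168\right) - 1875\right)\right) - 6069\right) + \frac{1}{-1114} = \left(\left(-11140 + \left(1453 - 1875\right)\right) - 6069\right) - \frac{1}{1114} = \left(\left(-11140 - 422\right) - 6069\right) - \frac{1}{1114} = \left(-11562 - 6069\right) - \frac{1}{1114} = -17631 - \frac{1}{1114} = - \frac{19640935}{1114}$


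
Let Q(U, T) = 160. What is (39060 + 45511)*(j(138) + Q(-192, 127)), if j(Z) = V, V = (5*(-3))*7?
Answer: 4651405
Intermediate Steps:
V = -105 (V = -15*7 = -105)
j(Z) = -105
(39060 + 45511)*(j(138) + Q(-192, 127)) = (39060 + 45511)*(-105 + 160) = 84571*55 = 4651405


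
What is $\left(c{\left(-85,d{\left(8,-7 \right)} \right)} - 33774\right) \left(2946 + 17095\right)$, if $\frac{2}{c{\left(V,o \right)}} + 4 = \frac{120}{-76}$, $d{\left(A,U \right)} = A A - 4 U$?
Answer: $- \frac{35874211681}{53} \approx -6.7687 \cdot 10^{8}$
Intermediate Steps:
$d{\left(A,U \right)} = A^{2} - 4 U$
$c{\left(V,o \right)} = - \frac{19}{53}$ ($c{\left(V,o \right)} = \frac{2}{-4 + \frac{120}{-76}} = \frac{2}{-4 + 120 \left(- \frac{1}{76}\right)} = \frac{2}{-4 - \frac{30}{19}} = \frac{2}{- \frac{106}{19}} = 2 \left(- \frac{19}{106}\right) = - \frac{19}{53}$)
$\left(c{\left(-85,d{\left(8,-7 \right)} \right)} - 33774\right) \left(2946 + 17095\right) = \left(- \frac{19}{53} - 33774\right) \left(2946 + 17095\right) = \left(- \frac{19}{53} - 33774\right) 20041 = \left(- \frac{1790041}{53}\right) 20041 = - \frac{35874211681}{53}$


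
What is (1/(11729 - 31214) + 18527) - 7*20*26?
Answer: 290073194/19485 ≈ 14887.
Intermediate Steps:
(1/(11729 - 31214) + 18527) - 7*20*26 = (1/(-19485) + 18527) - 140*26 = (-1/19485 + 18527) - 3640 = 360998594/19485 - 3640 = 290073194/19485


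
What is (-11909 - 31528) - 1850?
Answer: -45287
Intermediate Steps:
(-11909 - 31528) - 1850 = -43437 - 1850 = -45287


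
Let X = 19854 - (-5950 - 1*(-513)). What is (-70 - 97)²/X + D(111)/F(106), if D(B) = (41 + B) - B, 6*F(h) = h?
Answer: 4588910/1340423 ≈ 3.4235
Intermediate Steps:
F(h) = h/6
X = 25291 (X = 19854 - (-5950 + 513) = 19854 - 1*(-5437) = 19854 + 5437 = 25291)
D(B) = 41
(-70 - 97)²/X + D(111)/F(106) = (-70 - 97)²/25291 + 41/(((⅙)*106)) = (-167)²*(1/25291) + 41/(53/3) = 27889*(1/25291) + 41*(3/53) = 27889/25291 + 123/53 = 4588910/1340423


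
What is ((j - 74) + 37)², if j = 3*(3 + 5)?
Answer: 169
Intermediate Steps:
j = 24 (j = 3*8 = 24)
((j - 74) + 37)² = ((24 - 74) + 37)² = (-50 + 37)² = (-13)² = 169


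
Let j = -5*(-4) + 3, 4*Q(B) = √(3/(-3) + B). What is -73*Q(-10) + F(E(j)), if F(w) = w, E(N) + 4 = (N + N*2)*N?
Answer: 1583 - 73*I*√11/4 ≈ 1583.0 - 60.528*I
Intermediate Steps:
Q(B) = √(-1 + B)/4 (Q(B) = √(3/(-3) + B)/4 = √(3*(-⅓) + B)/4 = √(-1 + B)/4)
j = 23 (j = 20 + 3 = 23)
E(N) = -4 + 3*N² (E(N) = -4 + (N + N*2)*N = -4 + (N + 2*N)*N = -4 + (3*N)*N = -4 + 3*N²)
-73*Q(-10) + F(E(j)) = -73*√(-1 - 10)/4 + (-4 + 3*23²) = -73*√(-11)/4 + (-4 + 3*529) = -73*I*√11/4 + (-4 + 1587) = -73*I*√11/4 + 1583 = 1583 - 73*I*√11/4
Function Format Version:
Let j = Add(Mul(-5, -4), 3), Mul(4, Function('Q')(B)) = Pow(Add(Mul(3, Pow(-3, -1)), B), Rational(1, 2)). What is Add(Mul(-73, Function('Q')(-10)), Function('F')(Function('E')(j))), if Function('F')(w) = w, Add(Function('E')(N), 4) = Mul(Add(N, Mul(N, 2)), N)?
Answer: Add(1583, Mul(Rational(-73, 4), I, Pow(11, Rational(1, 2)))) ≈ Add(1583.0, Mul(-60.528, I))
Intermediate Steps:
Function('Q')(B) = Mul(Rational(1, 4), Pow(Add(-1, B), Rational(1, 2))) (Function('Q')(B) = Mul(Rational(1, 4), Pow(Add(Mul(3, Pow(-3, -1)), B), Rational(1, 2))) = Mul(Rational(1, 4), Pow(Add(Mul(3, Rational(-1, 3)), B), Rational(1, 2))) = Mul(Rational(1, 4), Pow(Add(-1, B), Rational(1, 2))))
j = 23 (j = Add(20, 3) = 23)
Function('E')(N) = Add(-4, Mul(3, Pow(N, 2))) (Function('E')(N) = Add(-4, Mul(Add(N, Mul(N, 2)), N)) = Add(-4, Mul(Add(N, Mul(2, N)), N)) = Add(-4, Mul(Mul(3, N), N)) = Add(-4, Mul(3, Pow(N, 2))))
Add(Mul(-73, Function('Q')(-10)), Function('F')(Function('E')(j))) = Add(Mul(-73, Mul(Rational(1, 4), Pow(Add(-1, -10), Rational(1, 2)))), Add(-4, Mul(3, Pow(23, 2)))) = Add(Mul(-73, Mul(Rational(1, 4), Pow(-11, Rational(1, 2)))), Add(-4, Mul(3, 529))) = Add(Mul(-73, Mul(Rational(1, 4), Mul(I, Pow(11, Rational(1, 2))))), Add(-4, 1587)) = Add(Mul(-73, Mul(Rational(1, 4), I, Pow(11, Rational(1, 2)))), 1583) = Add(Mul(Rational(-73, 4), I, Pow(11, Rational(1, 2))), 1583) = Add(1583, Mul(Rational(-73, 4), I, Pow(11, Rational(1, 2))))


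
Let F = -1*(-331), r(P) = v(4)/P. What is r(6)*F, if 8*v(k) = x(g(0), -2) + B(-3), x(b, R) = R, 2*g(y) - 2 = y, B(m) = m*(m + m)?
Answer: 331/3 ≈ 110.33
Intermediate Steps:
B(m) = 2*m² (B(m) = m*(2*m) = 2*m²)
g(y) = 1 + y/2
v(k) = 2 (v(k) = (-2 + 2*(-3)²)/8 = (-2 + 2*9)/8 = (-2 + 18)/8 = (⅛)*16 = 2)
r(P) = 2/P
F = 331
r(6)*F = (2/6)*331 = (2*(⅙))*331 = (⅓)*331 = 331/3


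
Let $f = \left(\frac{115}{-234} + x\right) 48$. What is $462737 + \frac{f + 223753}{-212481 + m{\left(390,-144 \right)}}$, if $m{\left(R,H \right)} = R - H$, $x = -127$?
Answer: $\frac{3824944550918}{8265933} \approx 4.6274 \cdot 10^{5}$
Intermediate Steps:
$f = - \frac{238664}{39}$ ($f = \left(\frac{115}{-234} - 127\right) 48 = \left(115 \left(- \frac{1}{234}\right) - 127\right) 48 = \left(- \frac{115}{234} - 127\right) 48 = \left(- \frac{29833}{234}\right) 48 = - \frac{238664}{39} \approx -6119.6$)
$462737 + \frac{f + 223753}{-212481 + m{\left(390,-144 \right)}} = 462737 + \frac{- \frac{238664}{39} + 223753}{-212481 + \left(390 - -144\right)} = 462737 + \frac{8487703}{39 \left(-212481 + \left(390 + 144\right)\right)} = 462737 + \frac{8487703}{39 \left(-212481 + 534\right)} = 462737 + \frac{8487703}{39 \left(-211947\right)} = 462737 + \frac{8487703}{39} \left(- \frac{1}{211947}\right) = 462737 - \frac{8487703}{8265933} = \frac{3824944550918}{8265933}$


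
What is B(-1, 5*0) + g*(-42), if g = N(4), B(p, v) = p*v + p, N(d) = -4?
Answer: 167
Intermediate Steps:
B(p, v) = p + p*v
g = -4
B(-1, 5*0) + g*(-42) = -(1 + 5*0) - 4*(-42) = -(1 + 0) + 168 = -1*1 + 168 = -1 + 168 = 167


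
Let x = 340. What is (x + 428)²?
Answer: 589824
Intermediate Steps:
(x + 428)² = (340 + 428)² = 768² = 589824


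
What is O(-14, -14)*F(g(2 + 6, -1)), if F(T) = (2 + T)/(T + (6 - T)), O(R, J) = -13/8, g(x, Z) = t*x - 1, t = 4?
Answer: -143/16 ≈ -8.9375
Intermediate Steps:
g(x, Z) = -1 + 4*x (g(x, Z) = 4*x - 1 = -1 + 4*x)
O(R, J) = -13/8 (O(R, J) = -13*⅛ = -13/8)
F(T) = ⅓ + T/6 (F(T) = (2 + T)/6 = (2 + T)*(⅙) = ⅓ + T/6)
O(-14, -14)*F(g(2 + 6, -1)) = -13*(⅓ + (-1 + 4*(2 + 6))/6)/8 = -13*(⅓ + (-1 + 4*8)/6)/8 = -13*(⅓ + (-1 + 32)/6)/8 = -13*(⅓ + (⅙)*31)/8 = -13*(⅓ + 31/6)/8 = -13/8*11/2 = -143/16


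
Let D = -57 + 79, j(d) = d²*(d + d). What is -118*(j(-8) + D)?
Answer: 118236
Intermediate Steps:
j(d) = 2*d³ (j(d) = d²*(2*d) = 2*d³)
D = 22
-118*(j(-8) + D) = -118*(2*(-8)³ + 22) = -118*(2*(-512) + 22) = -118*(-1024 + 22) = -118*(-1002) = 118236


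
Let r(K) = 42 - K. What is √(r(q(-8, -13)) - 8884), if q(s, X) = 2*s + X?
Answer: I*√8813 ≈ 93.878*I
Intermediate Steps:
q(s, X) = X + 2*s
√(r(q(-8, -13)) - 8884) = √((42 - (-13 + 2*(-8))) - 8884) = √((42 - (-13 - 16)) - 8884) = √((42 - 1*(-29)) - 8884) = √((42 + 29) - 8884) = √(71 - 8884) = √(-8813) = I*√8813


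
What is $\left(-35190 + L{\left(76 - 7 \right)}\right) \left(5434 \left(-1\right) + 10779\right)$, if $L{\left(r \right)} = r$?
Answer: $-187721745$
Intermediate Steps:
$\left(-35190 + L{\left(76 - 7 \right)}\right) \left(5434 \left(-1\right) + 10779\right) = \left(-35190 + \left(76 - 7\right)\right) \left(5434 \left(-1\right) + 10779\right) = \left(-35190 + 69\right) \left(-5434 + 10779\right) = \left(-35121\right) 5345 = -187721745$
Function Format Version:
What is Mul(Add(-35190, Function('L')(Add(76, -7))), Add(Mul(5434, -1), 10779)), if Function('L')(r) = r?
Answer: -187721745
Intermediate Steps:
Mul(Add(-35190, Function('L')(Add(76, -7))), Add(Mul(5434, -1), 10779)) = Mul(Add(-35190, Add(76, -7)), Add(Mul(5434, -1), 10779)) = Mul(Add(-35190, 69), Add(-5434, 10779)) = Mul(-35121, 5345) = -187721745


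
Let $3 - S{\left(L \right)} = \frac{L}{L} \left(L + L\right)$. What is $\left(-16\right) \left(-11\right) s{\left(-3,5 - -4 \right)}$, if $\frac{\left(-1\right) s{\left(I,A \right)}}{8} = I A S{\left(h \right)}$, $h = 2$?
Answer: $-38016$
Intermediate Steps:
$S{\left(L \right)} = 3 - 2 L$ ($S{\left(L \right)} = 3 - \frac{L}{L} \left(L + L\right) = 3 - 1 \cdot 2 L = 3 - 2 L$)
$s{\left(I,A \right)} = 8 A I$ ($s{\left(I,A \right)} = - 8 I A \left(3 - 4\right) = - 8 A I \left(3 - 4\right) = - 8 A I \left(-1\right) = - 8 \left(- A I\right) = 8 A I$)
$\left(-16\right) \left(-11\right) s{\left(-3,5 - -4 \right)} = \left(-16\right) \left(-11\right) 8 \left(5 - -4\right) \left(-3\right) = 176 \cdot 8 \left(5 + 4\right) \left(-3\right) = 176 \cdot 8 \cdot 9 \left(-3\right) = 176 \left(-216\right) = -38016$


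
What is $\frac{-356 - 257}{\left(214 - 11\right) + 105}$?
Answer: $- \frac{613}{308} \approx -1.9903$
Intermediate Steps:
$\frac{-356 - 257}{\left(214 - 11\right) + 105} = - \frac{613}{\left(214 - 11\right) + 105} = - \frac{613}{203 + 105} = - \frac{613}{308}$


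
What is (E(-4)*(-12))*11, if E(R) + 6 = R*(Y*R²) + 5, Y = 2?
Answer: 17028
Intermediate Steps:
E(R) = -1 + 2*R³ (E(R) = -6 + (R*(2*R²) + 5) = -6 + (2*R³ + 5) = -6 + (5 + 2*R³) = -1 + 2*R³)
(E(-4)*(-12))*11 = ((-1 + 2*(-4)³)*(-12))*11 = ((-1 + 2*(-64))*(-12))*11 = ((-1 - 128)*(-12))*11 = -129*(-12)*11 = 1548*11 = 17028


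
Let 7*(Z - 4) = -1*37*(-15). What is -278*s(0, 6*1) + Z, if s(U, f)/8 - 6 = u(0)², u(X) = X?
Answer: -92825/7 ≈ -13261.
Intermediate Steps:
s(U, f) = 48 (s(U, f) = 48 + 8*0² = 48 + 8*0 = 48 + 0 = 48)
Z = 583/7 (Z = 4 + (-1*37*(-15))/7 = 4 + (-37*(-15))/7 = 4 + (⅐)*555 = 4 + 555/7 = 583/7 ≈ 83.286)
-278*s(0, 6*1) + Z = -278*48 + 583/7 = -13344 + 583/7 = -92825/7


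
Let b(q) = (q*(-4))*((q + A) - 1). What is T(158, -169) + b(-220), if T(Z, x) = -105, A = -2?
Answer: -196345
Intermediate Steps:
b(q) = -4*q*(-3 + q) (b(q) = (q*(-4))*((q - 2) - 1) = (-4*q)*((-2 + q) - 1) = (-4*q)*(-3 + q) = -4*q*(-3 + q))
T(158, -169) + b(-220) = -105 + 4*(-220)*(3 - 1*(-220)) = -105 + 4*(-220)*(3 + 220) = -105 + 4*(-220)*223 = -105 - 196240 = -196345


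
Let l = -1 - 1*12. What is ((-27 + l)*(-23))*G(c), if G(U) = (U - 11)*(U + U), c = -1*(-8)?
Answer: -44160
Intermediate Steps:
l = -13 (l = -1 - 12 = -13)
c = 8
G(U) = 2*U*(-11 + U) (G(U) = (-11 + U)*(2*U) = 2*U*(-11 + U))
((-27 + l)*(-23))*G(c) = ((-27 - 13)*(-23))*(2*8*(-11 + 8)) = (-40*(-23))*(2*8*(-3)) = 920*(-48) = -44160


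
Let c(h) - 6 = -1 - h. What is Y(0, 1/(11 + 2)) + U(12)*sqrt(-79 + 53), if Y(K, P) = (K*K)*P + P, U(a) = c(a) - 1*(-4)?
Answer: 1/13 - 3*I*sqrt(26) ≈ 0.076923 - 15.297*I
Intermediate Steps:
c(h) = 5 - h (c(h) = 6 + (-1 - h) = 5 - h)
U(a) = 9 - a (U(a) = (5 - a) - 1*(-4) = (5 - a) + 4 = 9 - a)
Y(K, P) = P + P*K**2 (Y(K, P) = K**2*P + P = P*K**2 + P = P + P*K**2)
Y(0, 1/(11 + 2)) + U(12)*sqrt(-79 + 53) = (1 + 0**2)/(11 + 2) + (9 - 1*12)*sqrt(-79 + 53) = (1 + 0)/13 + (9 - 12)*sqrt(-26) = (1/13)*1 - 3*I*sqrt(26) = 1/13 - 3*I*sqrt(26)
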